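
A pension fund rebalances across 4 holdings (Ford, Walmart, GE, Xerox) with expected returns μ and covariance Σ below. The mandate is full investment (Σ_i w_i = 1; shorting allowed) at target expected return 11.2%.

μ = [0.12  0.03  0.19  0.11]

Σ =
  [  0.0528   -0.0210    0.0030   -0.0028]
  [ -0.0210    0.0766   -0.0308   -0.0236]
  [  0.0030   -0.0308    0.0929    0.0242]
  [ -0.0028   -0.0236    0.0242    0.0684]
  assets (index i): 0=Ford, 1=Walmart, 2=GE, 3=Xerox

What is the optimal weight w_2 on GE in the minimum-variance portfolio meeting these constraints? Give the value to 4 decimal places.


x=Σ⁻¹μ = [3.3744  2.8602  2.3931  1.8865]
y=Σ⁻¹𝟙 = [33.3584  35.4404  15.5176  22.7233]
a=μᵀx=1.152929  b=𝟙ᵀx=10.514124  c=𝟙ᵀy=107.039685  D=ac−b²=12.862405
λ₁=(c·0.112−b)/D = (107.039685·0.112−10.514124)/12.862405 = 0.114622
λ₂=(a−b·0.112)/D = (1.152929−10.514124·0.112)/12.862405 = -0.001917
w* = 0.114622·x + -0.001917·y:
  w_0 = 0.114622·3.3744 + -0.001917·33.3584 = 0.3228  (Ford)
  w_1 = 0.114622·2.8602 + -0.001917·35.4404 = 0.2599  (Walmart)
  w_2 = 0.114622·2.3931 + -0.001917·15.5176 = 0.2446  (GE)
  w_3 = 0.114622·1.8865 + -0.001917·22.7233 = 0.1727  (Xerox)
Σw_i=1.0000  μᵀw=0.1120
σ²=wᵀΣw=λ₁·μ_p+λ₂ = 0.114622·0.112 + -0.001917 = 0.010921 ≈ 0.0109

0.2446


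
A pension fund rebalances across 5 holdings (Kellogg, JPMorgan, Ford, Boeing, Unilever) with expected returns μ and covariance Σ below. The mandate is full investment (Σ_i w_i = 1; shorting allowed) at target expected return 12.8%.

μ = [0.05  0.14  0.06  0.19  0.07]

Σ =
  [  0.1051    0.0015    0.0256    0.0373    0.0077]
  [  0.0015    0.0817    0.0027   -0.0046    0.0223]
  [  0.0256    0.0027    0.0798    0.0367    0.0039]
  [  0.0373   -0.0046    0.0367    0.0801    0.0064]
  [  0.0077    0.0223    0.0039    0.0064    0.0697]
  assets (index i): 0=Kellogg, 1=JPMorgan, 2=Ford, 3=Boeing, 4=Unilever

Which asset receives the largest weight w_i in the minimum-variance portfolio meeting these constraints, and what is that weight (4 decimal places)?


Boeing (0.3225)

p=Σ⁻¹μ = [-0.4779  1.8408  -0.5090  2.9152  0.2289]
q=Σ⁻¹𝟙 = [4.4765  9.6565  7.1110  6.9189  9.7300]
a=μᵀp=0.773199  b=𝟙ᵀp=3.998072  c=𝟙ᵀq=37.892809  D=ac−b²=13.314091
λ₁=(c·0.128−b)/D = (37.892809·0.128−3.998072)/13.314091 = 0.064008
λ₂=(a−b·0.128)/D = (0.773199−3.998072·0.128)/13.314091 = 0.019637
w* = 0.064008·p + 0.019637·q:
  w_0 = 0.064008·-0.4779 + 0.019637·4.4765 = 0.0573  (Kellogg)
  w_1 = 0.064008·1.8408 + 0.019637·9.6565 = 0.3074  (JPMorgan)
  w_2 = 0.064008·-0.5090 + 0.019637·7.1110 = 0.1071  (Ford)
  w_3 = 0.064008·2.9152 + 0.019637·6.9189 = 0.3225  (Boeing)
  w_4 = 0.064008·0.2289 + 0.019637·9.7300 = 0.2057  (Unilever)
Σw_i=1.0000  μᵀw=0.1280
σ²=wᵀΣw=λ₁·μ_p+λ₂ = 0.064008·0.128 + 0.019637 = 0.027830 ≈ 0.0278


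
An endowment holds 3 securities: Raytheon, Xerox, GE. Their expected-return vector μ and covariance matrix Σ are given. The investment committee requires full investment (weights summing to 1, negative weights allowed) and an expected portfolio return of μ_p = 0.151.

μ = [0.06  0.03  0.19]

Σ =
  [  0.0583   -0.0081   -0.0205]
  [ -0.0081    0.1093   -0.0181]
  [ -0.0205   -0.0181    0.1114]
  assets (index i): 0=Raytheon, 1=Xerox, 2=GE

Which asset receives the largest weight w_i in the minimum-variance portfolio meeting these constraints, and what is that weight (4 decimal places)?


g=Σ⁻¹μ = [1.9045  0.7770  2.1823]
h=Σ⁻¹𝟙 = [24.5587  13.5691  15.7007]
a=μᵀg=0.552209  b=𝟙ᵀg=4.863727  c=𝟙ᵀh=53.828559  D=ac−b²=6.068781
λ₁=(c·0.151−b)/D = (53.828559·0.151−4.863727)/6.068781 = 0.537898
λ₂=(a−b·0.151)/D = (0.552209−4.863727·0.151)/6.068781 = -0.030025
w* = 0.537898·g + -0.030025·h:
  w_0 = 0.537898·1.9045 + -0.030025·24.5587 = 0.2870  (Raytheon)
  w_1 = 0.537898·0.7770 + -0.030025·13.5691 = 0.0105  (Xerox)
  w_2 = 0.537898·2.1823 + -0.030025·15.7007 = 0.7024  (GE)
Σw_i=1.0000  μᵀw=0.1510
σ²=wᵀΣw=λ₁·μ_p+λ₂ = 0.537898·0.151 + -0.030025 = 0.051198 ≈ 0.0512

GE (0.7024)


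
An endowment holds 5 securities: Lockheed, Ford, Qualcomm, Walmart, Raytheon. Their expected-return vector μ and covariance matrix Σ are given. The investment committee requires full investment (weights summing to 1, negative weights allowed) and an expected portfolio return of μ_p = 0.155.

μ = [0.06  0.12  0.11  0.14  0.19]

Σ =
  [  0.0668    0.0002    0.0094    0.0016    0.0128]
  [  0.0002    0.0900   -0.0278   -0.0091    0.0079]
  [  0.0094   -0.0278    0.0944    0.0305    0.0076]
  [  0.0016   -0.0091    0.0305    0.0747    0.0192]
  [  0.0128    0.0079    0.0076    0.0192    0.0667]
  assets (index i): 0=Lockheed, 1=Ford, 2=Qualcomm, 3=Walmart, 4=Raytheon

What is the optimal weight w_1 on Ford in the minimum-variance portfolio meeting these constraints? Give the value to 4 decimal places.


0.2466

x=Σ⁻¹μ = [0.2986  1.5838  1.0848  1.0587  2.1753]
y=Σ⁻¹𝟙 = [11.8790  14.5020  10.2361  8.8480  7.2820]
a=μᵀx=0.888830  b=𝟙ᵀx=6.201238  c=𝟙ᵀy=52.746982  D=ac−b²=8.427735
λ₁=(c·0.155−b)/D = (52.746982·0.155−6.201238)/8.427735 = 0.234291
λ₂=(a−b·0.155)/D = (0.888830−6.201238·0.155)/8.427735 = -0.008586
w* = 0.234291·x + -0.008586·y:
  w_0 = 0.234291·0.2986 + -0.008586·11.8790 = -0.0320  (Lockheed)
  w_1 = 0.234291·1.5838 + -0.008586·14.5020 = 0.2466  (Ford)
  w_2 = 0.234291·1.0848 + -0.008586·10.2361 = 0.1663  (Qualcomm)
  w_3 = 0.234291·1.0587 + -0.008586·8.8480 = 0.1721  (Walmart)
  w_4 = 0.234291·2.1753 + -0.008586·7.2820 = 0.4471  (Raytheon)
Σw_i=1.0000  μᵀw=0.1550
σ²=wᵀΣw=λ₁·μ_p+λ₂ = 0.234291·0.155 + -0.008586 = 0.027729 ≈ 0.0277


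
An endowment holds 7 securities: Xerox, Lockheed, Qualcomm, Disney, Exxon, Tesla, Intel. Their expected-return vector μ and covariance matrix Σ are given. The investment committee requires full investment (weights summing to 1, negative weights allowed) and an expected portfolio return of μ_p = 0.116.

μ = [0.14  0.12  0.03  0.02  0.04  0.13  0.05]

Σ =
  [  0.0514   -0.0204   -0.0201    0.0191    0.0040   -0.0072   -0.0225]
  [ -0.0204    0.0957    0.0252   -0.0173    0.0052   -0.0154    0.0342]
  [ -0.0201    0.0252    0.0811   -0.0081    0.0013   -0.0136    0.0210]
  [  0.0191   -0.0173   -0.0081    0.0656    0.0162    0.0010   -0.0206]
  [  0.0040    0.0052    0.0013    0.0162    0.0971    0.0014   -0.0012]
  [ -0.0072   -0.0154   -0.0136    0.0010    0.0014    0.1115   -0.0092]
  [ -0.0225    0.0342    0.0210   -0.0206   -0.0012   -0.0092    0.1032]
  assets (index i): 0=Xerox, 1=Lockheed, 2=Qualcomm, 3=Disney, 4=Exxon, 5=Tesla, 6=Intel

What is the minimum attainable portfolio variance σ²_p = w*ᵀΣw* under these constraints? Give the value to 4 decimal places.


g=Σ⁻¹μ = [4.5552  1.9570  0.9931  -0.2038  0.1220  1.9144  0.7584]
h=Σ⁻¹𝟙 = [34.0351  13.0784  17.1515  13.4916  5.6517  15.9842  13.4699]
a=μᵀg=1.189948  b=𝟙ᵀg=10.096211  c=𝟙ᵀh=112.862377  D=ac−b²=32.366888
λ₁=(c·0.116−b)/D = (112.862377·0.116−10.096211)/32.366888 = 0.092558
λ₂=(a−b·0.116)/D = (1.189948−10.096211·0.116)/32.366888 = 0.000580
w* = 0.092558·g + 0.000580·h:
  w_0 = 0.092558·4.5552 + 0.000580·34.0351 = 0.4414  (Xerox)
  w_1 = 0.092558·1.9570 + 0.000580·13.0784 = 0.1887  (Lockheed)
  w_2 = 0.092558·0.9931 + 0.000580·17.1515 = 0.1019  (Qualcomm)
  w_3 = 0.092558·-0.2038 + 0.000580·13.4916 = -0.0110  (Disney)
  w_4 = 0.092558·0.1220 + 0.000580·5.6517 = 0.0146  (Exxon)
  w_5 = 0.092558·1.9144 + 0.000580·15.9842 = 0.1865  (Tesla)
  w_6 = 0.092558·0.7584 + 0.000580·13.4699 = 0.0780  (Intel)
Σw_i=1.0000  μᵀw=0.1160
σ²=wᵀΣw=λ₁·μ_p+λ₂ = 0.092558·0.116 + 0.000580 = 0.011317 ≈ 0.0113

0.0113


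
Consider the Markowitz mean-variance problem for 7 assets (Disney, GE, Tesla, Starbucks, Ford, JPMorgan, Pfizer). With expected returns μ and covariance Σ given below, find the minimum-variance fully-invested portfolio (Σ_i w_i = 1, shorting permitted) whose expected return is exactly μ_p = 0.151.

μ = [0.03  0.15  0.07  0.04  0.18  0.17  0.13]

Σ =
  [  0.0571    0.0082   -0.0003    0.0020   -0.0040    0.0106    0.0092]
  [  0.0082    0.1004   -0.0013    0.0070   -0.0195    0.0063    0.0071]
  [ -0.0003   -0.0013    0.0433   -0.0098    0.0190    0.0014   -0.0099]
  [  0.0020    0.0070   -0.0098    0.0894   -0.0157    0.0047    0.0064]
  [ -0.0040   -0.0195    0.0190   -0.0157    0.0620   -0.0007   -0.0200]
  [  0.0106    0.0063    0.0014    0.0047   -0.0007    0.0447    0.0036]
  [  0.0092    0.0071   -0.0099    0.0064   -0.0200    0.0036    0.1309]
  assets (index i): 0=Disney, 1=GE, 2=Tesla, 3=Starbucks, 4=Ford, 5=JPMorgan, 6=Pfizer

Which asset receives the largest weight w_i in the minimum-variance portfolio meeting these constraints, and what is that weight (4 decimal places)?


Ford (0.3287)

x=Σ⁻¹μ = [-0.3679  1.9529  0.2574  0.7676  4.1088  3.4758  1.4272]
y=Σ⁻¹𝟙 = [12.6628  10.6786  19.1033  14.4195  21.4237  15.2983  9.7626]
a=μᵀx=1.846625  b=𝟙ᵀx=11.621795  c=𝟙ᵀy=103.348791  D=ac−b²=55.780325
λ₁=(c·0.151−b)/D = (103.348791·0.151−11.621795)/55.780325 = 0.071421
λ₂=(a−b·0.151)/D = (1.846625−11.621795·0.151)/55.780325 = 0.001645
w* = 0.071421·x + 0.001645·y:
  w_0 = 0.071421·-0.3679 + 0.001645·12.6628 = -0.0055  (Disney)
  w_1 = 0.071421·1.9529 + 0.001645·10.6786 = 0.1570  (GE)
  w_2 = 0.071421·0.2574 + 0.001645·19.1033 = 0.0498  (Tesla)
  w_3 = 0.071421·0.7676 + 0.001645·14.4195 = 0.0785  (Starbucks)
  w_4 = 0.071421·4.1088 + 0.001645·21.4237 = 0.3287  (Ford)
  w_5 = 0.071421·3.4758 + 0.001645·15.2983 = 0.2734  (JPMorgan)
  w_6 = 0.071421·1.4272 + 0.001645·9.7626 = 0.1180  (Pfizer)
Σw_i=1.0000  μᵀw=0.1510
σ²=wᵀΣw=λ₁·μ_p+λ₂ = 0.071421·0.151 + 0.001645 = 0.012429 ≈ 0.0124


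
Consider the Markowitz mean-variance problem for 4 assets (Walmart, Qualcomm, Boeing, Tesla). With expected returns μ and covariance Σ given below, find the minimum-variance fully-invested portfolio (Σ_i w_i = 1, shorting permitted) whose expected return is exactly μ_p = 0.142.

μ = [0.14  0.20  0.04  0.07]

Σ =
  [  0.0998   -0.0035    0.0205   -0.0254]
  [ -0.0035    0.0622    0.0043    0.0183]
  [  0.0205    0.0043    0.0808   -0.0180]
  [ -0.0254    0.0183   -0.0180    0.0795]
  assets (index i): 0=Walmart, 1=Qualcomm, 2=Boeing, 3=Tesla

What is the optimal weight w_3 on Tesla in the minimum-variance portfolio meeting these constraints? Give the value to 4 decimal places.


0.2006

x=Σ⁻¹μ = [1.6814  3.0937  0.0642  0.7201]
y=Σ⁻¹𝟙 = [12.1081  10.9727  12.4495  16.7401]
a=μᵀx=0.907118  b=𝟙ᵀx=5.559459  c=𝟙ᵀy=52.270412  D=ac−b²=16.507857
λ₁=(c·0.142−b)/D = (52.270412·0.142−5.559459)/16.507857 = 0.112852
λ₂=(a−b·0.142)/D = (0.907118−5.559459·0.142)/16.507857 = 0.007128
w* = 0.112852·x + 0.007128·y:
  w_0 = 0.112852·1.6814 + 0.007128·12.1081 = 0.2761  (Walmart)
  w_1 = 0.112852·3.0937 + 0.007128·10.9727 = 0.4274  (Qualcomm)
  w_2 = 0.112852·0.0642 + 0.007128·12.4495 = 0.0960  (Boeing)
  w_3 = 0.112852·0.7201 + 0.007128·16.7401 = 0.2006  (Tesla)
Σw_i=1.0000  μᵀw=0.1420
σ²=wᵀΣw=λ₁·μ_p+λ₂ = 0.112852·0.142 + 0.007128 = 0.023153 ≈ 0.0232


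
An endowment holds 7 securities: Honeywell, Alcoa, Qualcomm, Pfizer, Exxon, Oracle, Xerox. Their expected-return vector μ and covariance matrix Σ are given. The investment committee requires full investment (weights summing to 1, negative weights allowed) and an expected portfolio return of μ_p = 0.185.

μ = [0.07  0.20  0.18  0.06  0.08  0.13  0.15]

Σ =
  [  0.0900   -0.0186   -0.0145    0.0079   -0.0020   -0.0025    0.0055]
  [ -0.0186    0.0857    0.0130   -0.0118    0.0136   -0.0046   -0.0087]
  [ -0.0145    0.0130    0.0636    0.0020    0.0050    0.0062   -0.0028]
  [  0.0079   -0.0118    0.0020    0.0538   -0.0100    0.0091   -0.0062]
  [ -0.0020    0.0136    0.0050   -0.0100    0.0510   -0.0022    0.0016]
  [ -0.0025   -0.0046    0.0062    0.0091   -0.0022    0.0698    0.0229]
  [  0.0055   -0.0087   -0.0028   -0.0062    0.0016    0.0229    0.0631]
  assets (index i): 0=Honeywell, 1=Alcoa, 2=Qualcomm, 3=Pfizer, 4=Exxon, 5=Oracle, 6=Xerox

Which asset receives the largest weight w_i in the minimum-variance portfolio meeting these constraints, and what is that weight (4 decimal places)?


u=Σ⁻¹μ = [1.4700  2.6601  2.5243  1.7243  0.9625  0.8278  2.5724]
v=Σ⁻¹𝟙 = [13.8991  14.8692  13.6859  23.6858  19.2509  6.6184  16.7310]
a=μᵀu=1.763233  b=𝟙ᵀu=12.741511  c=𝟙ᵀv=108.740377  D=ac−b²=29.388533
λ₁=(c·0.185−b)/D = (108.740377·0.185−12.741511)/29.388533 = 0.250964
λ₂=(a−b·0.185)/D = (1.763233−12.741511·0.185)/29.388533 = -0.020210
w* = 0.250964·u + -0.020210·v:
  w_0 = 0.250964·1.4700 + -0.020210·13.8991 = 0.0880  (Honeywell)
  w_1 = 0.250964·2.6601 + -0.020210·14.8692 = 0.3671  (Alcoa)
  w_2 = 0.250964·2.5243 + -0.020210·13.6859 = 0.3569  (Qualcomm)
  w_3 = 0.250964·1.7243 + -0.020210·23.6858 = -0.0459  (Pfizer)
  w_4 = 0.250964·0.9625 + -0.020210·19.2509 = -0.1475  (Exxon)
  w_5 = 0.250964·0.8278 + -0.020210·6.6184 = 0.0740  (Oracle)
  w_6 = 0.250964·2.5724 + -0.020210·16.7310 = 0.3075  (Xerox)
Σw_i=1.0000  μᵀw=0.1850
σ²=wᵀΣw=λ₁·μ_p+λ₂ = 0.250964·0.185 + -0.020210 = 0.026218 ≈ 0.0262

Alcoa (0.3671)


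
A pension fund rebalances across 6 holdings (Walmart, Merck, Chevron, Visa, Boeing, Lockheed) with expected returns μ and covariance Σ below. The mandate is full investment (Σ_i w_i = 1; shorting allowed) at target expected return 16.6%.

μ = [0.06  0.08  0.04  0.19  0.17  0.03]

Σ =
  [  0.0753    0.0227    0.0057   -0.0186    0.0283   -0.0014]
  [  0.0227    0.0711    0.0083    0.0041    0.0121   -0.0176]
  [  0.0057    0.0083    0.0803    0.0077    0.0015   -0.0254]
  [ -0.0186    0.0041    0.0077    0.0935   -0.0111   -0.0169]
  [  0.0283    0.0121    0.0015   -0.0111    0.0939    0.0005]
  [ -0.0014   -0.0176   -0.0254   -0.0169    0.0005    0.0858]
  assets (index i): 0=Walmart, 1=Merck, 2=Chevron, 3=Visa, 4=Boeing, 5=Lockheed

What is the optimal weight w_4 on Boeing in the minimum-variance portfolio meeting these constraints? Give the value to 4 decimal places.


u=Σ⁻¹μ = [0.4758  0.7390  0.4719  2.4788  1.8513  1.1262]
v=Σ⁻¹𝟙 = [9.7895  12.3616  15.8184  15.6899  7.5907  22.0795]
a=μᵀu=0.926019  b=𝟙ᵀu=7.142919  c=𝟙ᵀv=83.329619  D=ac−b²=26.143476
λ₁=(c·0.166−b)/D = (83.329619·0.166−7.142919)/26.143476 = 0.255888
λ₂=(a−b·0.166)/D = (0.926019−7.142919·0.166)/26.143476 = -0.009934
w* = 0.255888·u + -0.009934·v:
  w_0 = 0.255888·0.4758 + -0.009934·9.7895 = 0.0245  (Walmart)
  w_1 = 0.255888·0.7390 + -0.009934·12.3616 = 0.0663  (Merck)
  w_2 = 0.255888·0.4719 + -0.009934·15.8184 = -0.0364  (Chevron)
  w_3 = 0.255888·2.4788 + -0.009934·15.6899 = 0.4784  (Visa)
  w_4 = 0.255888·1.8513 + -0.009934·7.5907 = 0.3983  (Boeing)
  w_5 = 0.255888·1.1262 + -0.009934·22.0795 = 0.0688  (Lockheed)
Σw_i=1.0000  μᵀw=0.1660
σ²=wᵀΣw=λ₁·μ_p+λ₂ = 0.255888·0.166 + -0.009934 = 0.032544 ≈ 0.0325

0.3983


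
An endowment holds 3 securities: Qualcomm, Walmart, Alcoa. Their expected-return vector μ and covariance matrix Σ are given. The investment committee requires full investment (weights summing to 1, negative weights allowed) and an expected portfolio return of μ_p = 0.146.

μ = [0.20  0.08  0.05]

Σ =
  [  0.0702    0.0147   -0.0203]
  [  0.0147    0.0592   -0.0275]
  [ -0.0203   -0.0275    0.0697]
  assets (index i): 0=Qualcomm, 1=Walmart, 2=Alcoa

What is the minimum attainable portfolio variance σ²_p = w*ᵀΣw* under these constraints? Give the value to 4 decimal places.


x=Σ⁻¹μ = [3.1685  1.6242  2.2810]
y=Σ⁻¹𝟙 = [17.3333  26.4442  29.8290]
a=μᵀx=0.877683  b=𝟙ᵀx=7.073653  c=𝟙ᵀy=73.606564  D=ac−b²=14.566664
λ₁=(c·0.146−b)/D = (73.606564·0.146−7.073653)/14.566664 = 0.252145
λ₂=(a−b·0.146)/D = (0.877683−7.073653·0.146)/14.566664 = -0.010646
w* = 0.252145·x + -0.010646·y:
  w_0 = 0.252145·3.1685 + -0.010646·17.3333 = 0.6144  (Qualcomm)
  w_1 = 0.252145·1.6242 + -0.010646·26.4442 = 0.1280  (Walmart)
  w_2 = 0.252145·2.2810 + -0.010646·29.8290 = 0.2576  (Alcoa)
Σw_i=1.0000  μᵀw=0.1460
σ²=wᵀΣw=λ₁·μ_p+λ₂ = 0.252145·0.146 + -0.010646 = 0.026168 ≈ 0.0262

0.0262


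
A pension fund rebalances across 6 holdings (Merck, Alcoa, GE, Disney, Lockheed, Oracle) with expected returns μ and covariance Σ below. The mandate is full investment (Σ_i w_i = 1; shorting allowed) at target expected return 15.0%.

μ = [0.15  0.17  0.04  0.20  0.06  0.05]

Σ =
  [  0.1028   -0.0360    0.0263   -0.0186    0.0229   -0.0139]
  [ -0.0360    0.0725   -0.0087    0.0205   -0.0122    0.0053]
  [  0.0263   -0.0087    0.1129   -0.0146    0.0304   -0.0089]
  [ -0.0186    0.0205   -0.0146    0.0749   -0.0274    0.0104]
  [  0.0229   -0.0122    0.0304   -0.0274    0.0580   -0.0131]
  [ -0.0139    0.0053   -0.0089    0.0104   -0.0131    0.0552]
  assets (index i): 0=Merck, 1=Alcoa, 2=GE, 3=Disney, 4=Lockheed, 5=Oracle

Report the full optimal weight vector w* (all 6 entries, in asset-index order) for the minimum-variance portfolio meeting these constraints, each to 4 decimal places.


p=Σ⁻¹μ = [2.8065  3.1340  -0.2167  3.2058  2.4996  1.2659]
q=Σ⁻¹𝟙 = [16.3107  19.7167  3.5184  19.5207  27.7005  23.7934]
a=μᵀp=1.799507  b=𝟙ᵀp=12.695014  c=𝟙ᵀq=110.560393  D=ac−b²=37.790843
λ₁=(c·0.150−b)/D = (110.560393·0.150−12.695014)/37.790843 = 0.102910
λ₂=(a−b·0.150)/D = (1.799507−12.695014·0.150)/37.790843 = -0.002772
w* = 0.102910·p + -0.002772·q:
  w_0 = 0.102910·2.8065 + -0.002772·16.3107 = 0.2436  (Merck)
  w_1 = 0.102910·3.1340 + -0.002772·19.7167 = 0.2679  (Alcoa)
  w_2 = 0.102910·-0.2167 + -0.002772·3.5184 = -0.0320  (GE)
  w_3 = 0.102910·3.2058 + -0.002772·19.5207 = 0.2758  (Disney)
  w_4 = 0.102910·2.4996 + -0.002772·27.7005 = 0.1805  (Lockheed)
  w_5 = 0.102910·1.2659 + -0.002772·23.7934 = 0.0643  (Oracle)
Σw_i=1.0000  μᵀw=0.1500
σ²=wᵀΣw=λ₁·μ_p+λ₂ = 0.102910·0.150 + -0.002772 = 0.012665 ≈ 0.0127

0.2436  0.2679  -0.0320  0.2758  0.1805  0.0643


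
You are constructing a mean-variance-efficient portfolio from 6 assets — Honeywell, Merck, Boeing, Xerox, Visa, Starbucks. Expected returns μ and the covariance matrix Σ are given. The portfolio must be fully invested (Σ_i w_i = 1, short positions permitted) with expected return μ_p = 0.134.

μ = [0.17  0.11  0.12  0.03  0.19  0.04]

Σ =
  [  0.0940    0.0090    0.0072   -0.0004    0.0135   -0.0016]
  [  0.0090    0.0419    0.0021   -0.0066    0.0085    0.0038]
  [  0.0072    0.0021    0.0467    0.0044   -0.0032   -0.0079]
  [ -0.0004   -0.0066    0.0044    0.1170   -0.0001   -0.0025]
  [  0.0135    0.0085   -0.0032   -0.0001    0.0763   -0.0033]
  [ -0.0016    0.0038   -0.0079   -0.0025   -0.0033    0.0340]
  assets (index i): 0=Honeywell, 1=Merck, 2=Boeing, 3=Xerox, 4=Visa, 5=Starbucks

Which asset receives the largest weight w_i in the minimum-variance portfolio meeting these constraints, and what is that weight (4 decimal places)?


Boeing (0.2895)

g=Σ⁻¹μ = [1.1414  1.6434  2.7779  0.2919  2.3058  1.9372]
h=Σ⁻¹𝟙 = [5.8463  16.9467  25.7916  9.3271  12.8225  35.7159]
a=μᵀg=1.232521  b=𝟙ᵀg=10.097728  c=𝟙ᵀh=106.450207  D=ac−b²=29.238027
λ₁=(c·0.134−b)/D = (106.450207·0.134−10.097728)/29.238027 = 0.142506
λ₂=(a−b·0.134)/D = (1.232521−10.097728·0.134)/29.238027 = -0.004124
w* = 0.142506·g + -0.004124·h:
  w_0 = 0.142506·1.1414 + -0.004124·5.8463 = 0.1386  (Honeywell)
  w_1 = 0.142506·1.6434 + -0.004124·16.9467 = 0.1643  (Merck)
  w_2 = 0.142506·2.7779 + -0.004124·25.7916 = 0.2895  (Boeing)
  w_3 = 0.142506·0.2919 + -0.004124·9.3271 = 0.0031  (Xerox)
  w_4 = 0.142506·2.3058 + -0.004124·12.8225 = 0.2757  (Visa)
  w_5 = 0.142506·1.9372 + -0.004124·35.7159 = 0.1288  (Starbucks)
Σw_i=1.0000  μᵀw=0.1340
σ²=wᵀΣw=λ₁·μ_p+λ₂ = 0.142506·0.134 + -0.004124 = 0.014972 ≈ 0.0150


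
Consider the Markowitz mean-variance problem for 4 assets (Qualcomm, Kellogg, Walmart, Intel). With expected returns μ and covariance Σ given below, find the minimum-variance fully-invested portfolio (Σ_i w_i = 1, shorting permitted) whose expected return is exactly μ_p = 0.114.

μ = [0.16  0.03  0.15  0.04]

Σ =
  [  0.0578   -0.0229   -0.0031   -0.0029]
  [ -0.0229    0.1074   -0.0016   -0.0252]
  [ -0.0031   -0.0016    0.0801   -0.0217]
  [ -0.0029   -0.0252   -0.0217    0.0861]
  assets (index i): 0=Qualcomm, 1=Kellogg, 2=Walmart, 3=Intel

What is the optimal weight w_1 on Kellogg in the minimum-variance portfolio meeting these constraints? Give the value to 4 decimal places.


u=Σ⁻¹μ = [3.5620  1.4601  2.4834  1.6378]
v=Σ⁻¹𝟙 = [27.9980  21.1986  20.4720  23.9215]
a=μᵀu=1.051745  b=𝟙ᵀu=9.143300  c=𝟙ᵀv=93.590130  D=ac−b²=14.832979
λ₁=(c·0.114−b)/D = (93.590130·0.114−9.143300)/14.832979 = 0.102877
λ₂=(a−b·0.114)/D = (1.051745−9.143300·0.114)/14.832979 = 0.000634
w* = 0.102877·u + 0.000634·v:
  w_0 = 0.102877·3.5620 + 0.000634·27.9980 = 0.3842  (Qualcomm)
  w_1 = 0.102877·1.4601 + 0.000634·21.1986 = 0.1637  (Kellogg)
  w_2 = 0.102877·2.4834 + 0.000634·20.4720 = 0.2685  (Walmart)
  w_3 = 0.102877·1.6378 + 0.000634·23.9215 = 0.1837  (Intel)
Σw_i=1.0000  μᵀw=0.1140
σ²=wᵀΣw=λ₁·μ_p+λ₂ = 0.102877·0.114 + 0.000634 = 0.012362 ≈ 0.0124

0.1637


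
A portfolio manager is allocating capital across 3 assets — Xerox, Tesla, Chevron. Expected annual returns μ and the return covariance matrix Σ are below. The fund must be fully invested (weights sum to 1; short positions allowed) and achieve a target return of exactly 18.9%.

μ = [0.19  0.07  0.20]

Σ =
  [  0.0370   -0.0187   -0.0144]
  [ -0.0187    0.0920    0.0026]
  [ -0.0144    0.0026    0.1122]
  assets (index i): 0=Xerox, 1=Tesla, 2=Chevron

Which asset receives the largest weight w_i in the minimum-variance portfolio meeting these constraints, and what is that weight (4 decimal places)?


Xerox (0.6783)

p=Σ⁻¹μ = [7.2651  2.1623  2.6648]
q=Σ⁻¹𝟙 = [42.0379  19.0223  13.8671]
a=μᵀp=2.064693  b=𝟙ᵀp=12.092192  c=𝟙ᵀq=74.927379  D=ac−b²=8.480921
λ₁=(c·0.189−b)/D = (74.927379·0.189−12.092192)/8.480921 = 0.243969
λ₂=(a−b·0.189)/D = (2.064693−12.092192·0.189)/8.480921 = -0.026027
w* = 0.243969·p + -0.026027·q:
  w_0 = 0.243969·7.2651 + -0.026027·42.0379 = 0.6783  (Xerox)
  w_1 = 0.243969·2.1623 + -0.026027·19.0223 = 0.0324  (Tesla)
  w_2 = 0.243969·2.6648 + -0.026027·13.8671 = 0.2892  (Chevron)
Σw_i=1.0000  μᵀw=0.1890
σ²=wᵀΣw=λ₁·μ_p+λ₂ = 0.243969·0.189 + -0.026027 = 0.020083 ≈ 0.0201


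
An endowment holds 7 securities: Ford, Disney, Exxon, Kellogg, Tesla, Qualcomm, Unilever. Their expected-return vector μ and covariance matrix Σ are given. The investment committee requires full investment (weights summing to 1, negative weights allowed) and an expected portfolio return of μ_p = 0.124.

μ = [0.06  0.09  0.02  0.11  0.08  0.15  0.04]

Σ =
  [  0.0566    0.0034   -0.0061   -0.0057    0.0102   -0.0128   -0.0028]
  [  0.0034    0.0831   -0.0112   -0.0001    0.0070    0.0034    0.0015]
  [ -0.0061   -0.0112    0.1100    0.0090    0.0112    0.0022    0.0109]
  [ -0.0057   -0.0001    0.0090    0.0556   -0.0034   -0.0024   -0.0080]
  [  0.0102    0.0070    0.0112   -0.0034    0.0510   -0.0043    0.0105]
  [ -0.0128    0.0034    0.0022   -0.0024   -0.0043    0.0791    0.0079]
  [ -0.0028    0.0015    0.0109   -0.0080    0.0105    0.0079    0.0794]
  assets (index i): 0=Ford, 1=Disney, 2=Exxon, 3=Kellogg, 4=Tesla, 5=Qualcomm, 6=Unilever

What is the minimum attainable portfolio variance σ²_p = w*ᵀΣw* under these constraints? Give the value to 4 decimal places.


0.0200

g=Σ⁻¹μ = [1.5051  0.7944  -0.0782  2.3858  1.4436  2.2207  0.3811]
h=Σ⁻¹𝟙 = [21.8377  10.1480  6.7800  22.2267  12.8655  15.8057  11.2076]
a=μᵀg=0.886514  b=𝟙ᵀg=8.652518  c=𝟙ᵀh=100.871189  D=ac−b²=14.557653
λ₁=(c·0.124−b)/D = (100.871189·0.124−8.652518)/14.557653 = 0.264844
λ₂=(a−b·0.124)/D = (0.886514−8.652518·0.124)/14.557653 = -0.012804
w* = 0.264844·g + -0.012804·h:
  w_0 = 0.264844·1.5051 + -0.012804·21.8377 = 0.1190  (Ford)
  w_1 = 0.264844·0.7944 + -0.012804·10.1480 = 0.0805  (Disney)
  w_2 = 0.264844·-0.0782 + -0.012804·6.7800 = -0.1075  (Exxon)
  w_3 = 0.264844·2.3858 + -0.012804·22.2267 = 0.3473  (Kellogg)
  w_4 = 0.264844·1.4436 + -0.012804·12.8655 = 0.2176  (Tesla)
  w_5 = 0.264844·2.2207 + -0.012804·15.8057 = 0.3858  (Qualcomm)
  w_6 = 0.264844·0.3811 + -0.012804·11.2076 = -0.0426  (Unilever)
Σw_i=1.0000  μᵀw=0.1240
σ²=wᵀΣw=λ₁·μ_p+λ₂ = 0.264844·0.124 + -0.012804 = 0.020037 ≈ 0.0200


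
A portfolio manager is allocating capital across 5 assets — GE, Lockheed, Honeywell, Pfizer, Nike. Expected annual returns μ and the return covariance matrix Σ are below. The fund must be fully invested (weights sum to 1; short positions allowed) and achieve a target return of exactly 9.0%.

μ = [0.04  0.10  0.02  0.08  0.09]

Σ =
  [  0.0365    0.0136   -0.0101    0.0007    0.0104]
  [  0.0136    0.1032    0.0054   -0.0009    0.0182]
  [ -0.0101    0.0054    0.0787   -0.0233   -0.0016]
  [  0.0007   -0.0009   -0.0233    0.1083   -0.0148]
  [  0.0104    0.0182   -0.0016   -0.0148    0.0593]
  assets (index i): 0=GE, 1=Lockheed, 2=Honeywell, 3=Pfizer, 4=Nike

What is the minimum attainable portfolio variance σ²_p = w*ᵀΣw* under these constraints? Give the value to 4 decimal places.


0.0283

x=Σ⁻¹μ = [0.5973  0.5985  0.6419  1.0853  1.5174]
y=Σ⁻¹𝟙 = [27.5594  2.3012  21.0768  15.7723  15.8289]
a=μᵀx=0.319974  b=𝟙ᵀx=4.440414  c=𝟙ᵀy=82.538550  D=ac−b²=6.692897
λ₁=(c·0.090−b)/D = (82.538550·0.090−4.440414)/6.692897 = 0.446452
λ₂=(a−b·0.090)/D = (0.319974−4.440414·0.090)/6.692897 = -0.011903
w* = 0.446452·x + -0.011903·y:
  w_0 = 0.446452·0.5973 + -0.011903·27.5594 = -0.0614  (GE)
  w_1 = 0.446452·0.5985 + -0.011903·2.3012 = 0.2398  (Lockheed)
  w_2 = 0.446452·0.6419 + -0.011903·21.0768 = 0.0357  (Honeywell)
  w_3 = 0.446452·1.0853 + -0.011903·15.7723 = 0.2968  (Pfizer)
  w_4 = 0.446452·1.5174 + -0.011903·15.8289 = 0.4891  (Nike)
Σw_i=1.0000  μᵀw=0.0900
σ²=wᵀΣw=λ₁·μ_p+λ₂ = 0.446452·0.090 + -0.011903 = 0.028278 ≈ 0.0283


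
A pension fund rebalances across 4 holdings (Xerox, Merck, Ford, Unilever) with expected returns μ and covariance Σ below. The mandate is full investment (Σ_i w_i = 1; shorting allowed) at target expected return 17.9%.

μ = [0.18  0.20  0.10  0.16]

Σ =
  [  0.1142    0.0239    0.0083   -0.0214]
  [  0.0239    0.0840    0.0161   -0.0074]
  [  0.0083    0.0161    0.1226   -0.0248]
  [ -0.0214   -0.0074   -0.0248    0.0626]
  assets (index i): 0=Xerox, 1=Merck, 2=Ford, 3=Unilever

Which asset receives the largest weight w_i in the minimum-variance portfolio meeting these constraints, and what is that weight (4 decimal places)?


p=Σ⁻¹μ = [1.8026  1.9767  1.2208  3.8895]
q=Σ⁻¹𝟙 = [10.7985  8.8763  11.3607  25.2159]
a=μᵀp=1.464207  b=𝟙ᵀp=8.889593  c=𝟙ᵀq=56.251335  D=ac−b²=3.338741
λ₁=(c·0.179−b)/D = (56.251335·0.179−8.889593)/3.338741 = 0.353246
λ₂=(a−b·0.179)/D = (1.464207−8.889593·0.179)/3.338741 = -0.038047
w* = 0.353246·p + -0.038047·q:
  w_0 = 0.353246·1.8026 + -0.038047·10.7985 = 0.2259  (Xerox)
  w_1 = 0.353246·1.9767 + -0.038047·8.8763 = 0.3605  (Merck)
  w_2 = 0.353246·1.2208 + -0.038047·11.3607 = -0.0010  (Ford)
  w_3 = 0.353246·3.8895 + -0.038047·25.2159 = 0.4145  (Unilever)
Σw_i=1.0000  μᵀw=0.1790
σ²=wᵀΣw=λ₁·μ_p+λ₂ = 0.353246·0.179 + -0.038047 = 0.025184 ≈ 0.0252

Unilever (0.4145)


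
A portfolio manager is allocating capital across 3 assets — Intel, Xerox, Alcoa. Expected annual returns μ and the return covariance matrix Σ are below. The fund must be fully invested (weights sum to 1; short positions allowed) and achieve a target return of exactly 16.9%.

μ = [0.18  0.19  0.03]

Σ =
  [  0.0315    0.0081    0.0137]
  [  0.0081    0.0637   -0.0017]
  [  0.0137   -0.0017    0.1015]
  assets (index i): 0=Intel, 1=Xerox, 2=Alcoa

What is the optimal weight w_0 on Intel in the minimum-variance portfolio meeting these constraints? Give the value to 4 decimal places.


u=Σ⁻¹μ = [5.2879  2.3002  -0.3796]
v=Σ⁻¹𝟙 = [25.6297  12.6158  6.6041]
a=μᵀu=1.377474  b=𝟙ᵀu=7.208471  c=𝟙ᵀv=44.849632  D=ac−b²=9.817142
λ₁=(c·0.169−b)/D = (44.849632·0.169−7.208471)/9.817142 = 0.037803
λ₂=(a−b·0.169)/D = (1.377474−7.208471·0.169)/9.817142 = 0.016221
w* = 0.037803·u + 0.016221·v:
  w_0 = 0.037803·5.2879 + 0.016221·25.6297 = 0.6156  (Intel)
  w_1 = 0.037803·2.3002 + 0.016221·12.6158 = 0.2916  (Xerox)
  w_2 = 0.037803·-0.3796 + 0.016221·6.6041 = 0.0928  (Alcoa)
Σw_i=1.0000  μᵀw=0.1690
σ²=wᵀΣw=λ₁·μ_p+λ₂ = 0.037803·0.169 + 0.016221 = 0.022610 ≈ 0.0226

0.6156


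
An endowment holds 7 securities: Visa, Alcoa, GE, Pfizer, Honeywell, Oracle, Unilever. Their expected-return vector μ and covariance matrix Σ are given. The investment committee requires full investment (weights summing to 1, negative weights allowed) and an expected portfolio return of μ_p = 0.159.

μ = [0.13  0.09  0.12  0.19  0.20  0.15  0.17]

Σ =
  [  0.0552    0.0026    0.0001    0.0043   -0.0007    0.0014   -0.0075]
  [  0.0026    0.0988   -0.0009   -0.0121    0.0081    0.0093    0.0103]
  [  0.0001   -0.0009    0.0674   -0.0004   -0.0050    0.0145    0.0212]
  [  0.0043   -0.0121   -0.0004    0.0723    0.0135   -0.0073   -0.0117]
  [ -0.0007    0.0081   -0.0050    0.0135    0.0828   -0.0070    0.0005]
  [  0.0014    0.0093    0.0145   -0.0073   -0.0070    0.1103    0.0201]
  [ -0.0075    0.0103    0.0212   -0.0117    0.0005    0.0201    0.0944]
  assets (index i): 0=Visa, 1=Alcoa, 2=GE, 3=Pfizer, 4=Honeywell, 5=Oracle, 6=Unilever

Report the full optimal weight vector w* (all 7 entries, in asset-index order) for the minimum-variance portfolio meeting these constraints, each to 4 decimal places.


p=Σ⁻¹μ = [2.3474  0.7251  1.1779  2.6158  2.0921  1.1064  1.7212]
q=Σ⁻¹𝟙 = [17.6784  9.1841  11.6127  14.5614  10.1569  6.5559  8.7428]
a=μᵀp=1.885769  b=𝟙ᵀp=11.785986  c=𝟙ᵀq=78.492191  D=ac−b²=9.108685
λ₁=(c·0.159−b)/D = (78.492191·0.159−11.785986)/9.108685 = 0.076221
λ₂=(a−b·0.159)/D = (1.885769−11.785986·0.159)/9.108685 = 0.001295
w* = 0.076221·p + 0.001295·q:
  w_0 = 0.076221·2.3474 + 0.001295·17.6784 = 0.2018  (Visa)
  w_1 = 0.076221·0.7251 + 0.001295·9.1841 = 0.0672  (Alcoa)
  w_2 = 0.076221·1.1779 + 0.001295·11.6127 = 0.1048  (GE)
  w_3 = 0.076221·2.6158 + 0.001295·14.5614 = 0.2182  (Pfizer)
  w_4 = 0.076221·2.0921 + 0.001295·10.1569 = 0.1726  (Honeywell)
  w_5 = 0.076221·1.1064 + 0.001295·6.5559 = 0.0928  (Oracle)
  w_6 = 0.076221·1.7212 + 0.001295·8.7428 = 0.1425  (Unilever)
Σw_i=1.0000  μᵀw=0.1590
σ²=wᵀΣw=λ₁·μ_p+λ₂ = 0.076221·0.159 + 0.001295 = 0.013414 ≈ 0.0134

0.2018  0.0672  0.1048  0.2182  0.1726  0.0928  0.1425


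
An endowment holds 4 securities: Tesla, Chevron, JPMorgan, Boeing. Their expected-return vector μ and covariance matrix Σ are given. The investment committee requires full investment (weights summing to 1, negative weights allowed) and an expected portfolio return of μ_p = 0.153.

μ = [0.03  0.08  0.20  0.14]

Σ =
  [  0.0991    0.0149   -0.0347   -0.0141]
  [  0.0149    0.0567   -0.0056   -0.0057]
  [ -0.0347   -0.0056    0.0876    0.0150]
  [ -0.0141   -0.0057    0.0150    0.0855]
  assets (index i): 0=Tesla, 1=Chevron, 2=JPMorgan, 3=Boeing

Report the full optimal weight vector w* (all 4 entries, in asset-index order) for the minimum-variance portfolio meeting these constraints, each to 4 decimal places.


0.0843  0.1554  0.5266  0.2338

x=Σ⁻¹μ = [1.1979  1.5016  2.6004  1.4789]
y=Σ⁻¹𝟙 = [15.0877  16.5327  16.3217  12.4228]
a=μᵀx=0.883186  b=𝟙ᵀx=6.778781  c=𝟙ᵀy=60.364884  D=ac−b²=7.361520
λ₁=(c·0.153−b)/D = (60.364884·0.153−6.778781)/7.361520 = 0.333769
λ₂=(a−b·0.153)/D = (0.883186−6.778781·0.153)/7.361520 = -0.020915
w* = 0.333769·x + -0.020915·y:
  w_0 = 0.333769·1.1979 + -0.020915·15.0877 = 0.0843  (Tesla)
  w_1 = 0.333769·1.5016 + -0.020915·16.5327 = 0.1554  (Chevron)
  w_2 = 0.333769·2.6004 + -0.020915·16.3217 = 0.5266  (JPMorgan)
  w_3 = 0.333769·1.4789 + -0.020915·12.4228 = 0.2338  (Boeing)
Σw_i=1.0000  μᵀw=0.1530
σ²=wᵀΣw=λ₁·μ_p+λ₂ = 0.333769·0.153 + -0.020915 = 0.030151 ≈ 0.0302


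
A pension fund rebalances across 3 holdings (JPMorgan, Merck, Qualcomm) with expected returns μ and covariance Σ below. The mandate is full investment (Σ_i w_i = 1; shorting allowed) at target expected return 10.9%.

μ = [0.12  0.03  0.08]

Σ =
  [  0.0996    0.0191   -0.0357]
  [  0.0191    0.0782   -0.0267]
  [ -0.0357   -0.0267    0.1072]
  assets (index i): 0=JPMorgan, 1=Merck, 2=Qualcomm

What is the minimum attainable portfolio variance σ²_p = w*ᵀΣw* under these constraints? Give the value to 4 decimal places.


0.0411

u=Σ⁻¹μ = [1.6175  0.4670  1.4013]
v=Σ⁻¹𝟙 = [13.3884  15.5471  17.6593]
a=μᵀu=0.320212  b=𝟙ᵀu=3.485765  c=𝟙ᵀv=46.594801  D=ac−b²=2.769678
λ₁=(c·0.109−b)/D = (46.594801·0.109−3.485765)/2.769678 = 0.575182
λ₂=(a−b·0.109)/D = (0.320212−3.485765·0.109)/2.769678 = -0.021568
w* = 0.575182·u + -0.021568·v:
  w_0 = 0.575182·1.6175 + -0.021568·13.3884 = 0.6416  (JPMorgan)
  w_1 = 0.575182·0.4670 + -0.021568·15.5471 = -0.0667  (Merck)
  w_2 = 0.575182·1.4013 + -0.021568·17.6593 = 0.4251  (Qualcomm)
Σw_i=1.0000  μᵀw=0.1090
σ²=wᵀΣw=λ₁·μ_p+λ₂ = 0.575182·0.109 + -0.021568 = 0.041127 ≈ 0.0411


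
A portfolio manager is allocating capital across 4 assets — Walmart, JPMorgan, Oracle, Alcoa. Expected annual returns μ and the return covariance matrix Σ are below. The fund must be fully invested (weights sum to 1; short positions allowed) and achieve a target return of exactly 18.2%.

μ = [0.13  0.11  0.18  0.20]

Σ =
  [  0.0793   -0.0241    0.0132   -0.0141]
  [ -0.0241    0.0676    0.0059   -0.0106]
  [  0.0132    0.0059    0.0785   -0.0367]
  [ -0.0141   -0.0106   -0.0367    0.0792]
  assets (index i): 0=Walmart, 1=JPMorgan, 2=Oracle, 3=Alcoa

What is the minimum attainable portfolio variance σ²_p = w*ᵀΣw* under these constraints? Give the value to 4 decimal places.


x=Σ⁻¹μ = [2.8621  3.1296  4.0737  5.3413]
y=Σ⁻¹𝟙 = [22.1551  25.5185  20.9855  29.7102]
a=μᵀx=2.517846  b=𝟙ᵀx=15.406636  c=𝟙ᵀy=98.369370  D=ac−b²=10.314508
λ₁=(c·0.182−b)/D = (98.369370·0.182−15.406636)/10.314508 = 0.242046
λ₂=(a−b·0.182)/D = (2.517846−15.406636·0.182)/10.314508 = -0.027744
w* = 0.242046·x + -0.027744·y:
  w_0 = 0.242046·2.8621 + -0.027744·22.1551 = 0.0781  (Walmart)
  w_1 = 0.242046·3.1296 + -0.027744·25.5185 = 0.0495  (JPMorgan)
  w_2 = 0.242046·4.0737 + -0.027744·20.9855 = 0.4038  (Oracle)
  w_3 = 0.242046·5.3413 + -0.027744·29.7102 = 0.4686  (Alcoa)
Σw_i=1.0000  μᵀw=0.1820
σ²=wᵀΣw=λ₁·μ_p+λ₂ = 0.242046·0.182 + -0.027744 = 0.016309 ≈ 0.0163

0.0163


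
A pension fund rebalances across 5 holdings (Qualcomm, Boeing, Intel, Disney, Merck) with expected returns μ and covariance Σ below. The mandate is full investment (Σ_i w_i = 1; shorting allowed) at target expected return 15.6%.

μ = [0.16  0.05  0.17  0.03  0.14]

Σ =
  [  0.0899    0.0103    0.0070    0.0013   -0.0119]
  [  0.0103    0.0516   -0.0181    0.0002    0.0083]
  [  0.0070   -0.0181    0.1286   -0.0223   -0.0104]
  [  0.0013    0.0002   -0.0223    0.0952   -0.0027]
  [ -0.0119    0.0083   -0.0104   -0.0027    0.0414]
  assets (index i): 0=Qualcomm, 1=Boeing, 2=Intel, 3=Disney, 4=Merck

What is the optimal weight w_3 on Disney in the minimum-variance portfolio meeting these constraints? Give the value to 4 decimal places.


0.0226

p=Σ⁻¹μ = [2.1635  0.4438  1.7662  0.8235  4.4119]
q=Σ⁻¹𝟙 = [11.5652  17.4855  14.4302  14.4993  28.5439]
a=μᵀp=1.310982  b=𝟙ᵀp=9.608964  c=𝟙ᵀq=86.524038  D=ac−b²=21.099231
λ₁=(c·0.156−b)/D = (86.524038·0.156−9.608964)/21.099231 = 0.184309
λ₂=(a−b·0.156)/D = (1.310982−9.608964·0.156)/21.099231 = -0.008911
w* = 0.184309·p + -0.008911·q:
  w_0 = 0.184309·2.1635 + -0.008911·11.5652 = 0.2957  (Qualcomm)
  w_1 = 0.184309·0.4438 + -0.008911·17.4855 = -0.0740  (Boeing)
  w_2 = 0.184309·1.7662 + -0.008911·14.4302 = 0.1969  (Intel)
  w_3 = 0.184309·0.8235 + -0.008911·14.4993 = 0.0226  (Disney)
  w_4 = 0.184309·4.4119 + -0.008911·28.5439 = 0.5588  (Merck)
Σw_i=1.0000  μᵀw=0.1560
σ²=wᵀΣw=λ₁·μ_p+λ₂ = 0.184309·0.156 + -0.008911 = 0.019841 ≈ 0.0198


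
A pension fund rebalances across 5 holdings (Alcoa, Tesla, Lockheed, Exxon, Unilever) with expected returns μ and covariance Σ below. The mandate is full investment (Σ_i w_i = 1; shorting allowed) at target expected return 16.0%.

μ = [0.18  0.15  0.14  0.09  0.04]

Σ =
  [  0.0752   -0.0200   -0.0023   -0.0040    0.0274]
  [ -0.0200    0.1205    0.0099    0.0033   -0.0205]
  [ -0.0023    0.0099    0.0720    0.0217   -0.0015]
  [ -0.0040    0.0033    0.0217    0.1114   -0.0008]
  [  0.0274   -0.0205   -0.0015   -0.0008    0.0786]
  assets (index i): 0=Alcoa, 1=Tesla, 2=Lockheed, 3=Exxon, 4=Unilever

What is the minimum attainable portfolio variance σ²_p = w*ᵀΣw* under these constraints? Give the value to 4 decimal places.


u=Σ⁻¹μ = [2.9119  1.5668  1.6572  0.5428  -0.0604]
v=Σ⁻¹𝟙 = [12.8287  11.2949  10.8536  7.0709  11.4755]
a=μᵀu=1.037604  b=𝟙ᵀu=6.618306  c=𝟙ᵀv=53.523641  D=ac−b²=11.734371
λ₁=(c·0.160−b)/D = (53.523641·0.160−6.618306)/11.734371 = 0.165793
λ₂=(a−b·0.160)/D = (1.037604−6.618306·0.160)/11.734371 = -0.001817
w* = 0.165793·u + -0.001817·v:
  w_0 = 0.165793·2.9119 + -0.001817·12.8287 = 0.4595  (Alcoa)
  w_1 = 0.165793·1.5668 + -0.001817·11.2949 = 0.2392  (Tesla)
  w_2 = 0.165793·1.6572 + -0.001817·10.8536 = 0.2550  (Lockheed)
  w_3 = 0.165793·0.5428 + -0.001817·7.0709 = 0.0771  (Exxon)
  w_4 = 0.165793·-0.0604 + -0.001817·11.4755 = -0.0309  (Unilever)
Σw_i=1.0000  μᵀw=0.1600
σ²=wᵀΣw=λ₁·μ_p+λ₂ = 0.165793·0.160 + -0.001817 = 0.024710 ≈ 0.0247

0.0247


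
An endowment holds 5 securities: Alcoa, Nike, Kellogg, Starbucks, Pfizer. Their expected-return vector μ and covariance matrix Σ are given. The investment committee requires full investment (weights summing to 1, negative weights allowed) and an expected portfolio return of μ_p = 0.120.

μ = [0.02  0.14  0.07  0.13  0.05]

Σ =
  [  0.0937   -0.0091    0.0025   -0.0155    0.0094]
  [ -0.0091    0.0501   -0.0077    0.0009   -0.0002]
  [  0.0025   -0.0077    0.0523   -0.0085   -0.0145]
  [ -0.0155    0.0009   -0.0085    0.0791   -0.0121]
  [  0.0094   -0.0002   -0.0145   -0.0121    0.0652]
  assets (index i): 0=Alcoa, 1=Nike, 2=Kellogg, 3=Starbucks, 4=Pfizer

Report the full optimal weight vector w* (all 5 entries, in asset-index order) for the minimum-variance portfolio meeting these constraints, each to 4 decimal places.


-0.0299  0.4773  0.2045  0.2757  0.0724

p=Σ⁻¹μ = [0.6700  3.2859  2.6283  2.2780  1.6876]
q=Σ⁻¹𝟙 = [13.6309  27.2100  33.0286  22.3699  24.9525]
a=μᵀp=1.037919  b=𝟙ᵀp=10.549723  c=𝟙ᵀq=121.191839  D=ac−b²=14.490662
λ₁=(c·0.120−b)/D = (121.191839·0.120−10.549723)/14.490662 = 0.275577
λ₂=(a−b·0.120)/D = (1.037919−10.549723·0.120)/14.490662 = -0.015738
w* = 0.275577·p + -0.015738·q:
  w_0 = 0.275577·0.6700 + -0.015738·13.6309 = -0.0299  (Alcoa)
  w_1 = 0.275577·3.2859 + -0.015738·27.2100 = 0.4773  (Nike)
  w_2 = 0.275577·2.6283 + -0.015738·33.0286 = 0.2045  (Kellogg)
  w_3 = 0.275577·2.2780 + -0.015738·22.3699 = 0.2757  (Starbucks)
  w_4 = 0.275577·1.6876 + -0.015738·24.9525 = 0.0724  (Pfizer)
Σw_i=1.0000  μᵀw=0.1200
σ²=wᵀΣw=λ₁·μ_p+λ₂ = 0.275577·0.120 + -0.015738 = 0.017332 ≈ 0.0173
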